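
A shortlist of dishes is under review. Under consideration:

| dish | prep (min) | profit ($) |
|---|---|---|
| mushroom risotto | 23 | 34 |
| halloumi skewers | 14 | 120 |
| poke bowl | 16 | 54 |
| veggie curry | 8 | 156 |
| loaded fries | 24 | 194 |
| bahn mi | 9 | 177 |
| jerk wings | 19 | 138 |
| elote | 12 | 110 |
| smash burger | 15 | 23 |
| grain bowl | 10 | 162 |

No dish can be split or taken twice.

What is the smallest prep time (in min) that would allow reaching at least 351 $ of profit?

Minimise min subject to total profit ≥ 351.
veggie curry + bahn mi + grain bowl: 495 profit at 27 min.
Below 27 min the best achievable stays under 351.

27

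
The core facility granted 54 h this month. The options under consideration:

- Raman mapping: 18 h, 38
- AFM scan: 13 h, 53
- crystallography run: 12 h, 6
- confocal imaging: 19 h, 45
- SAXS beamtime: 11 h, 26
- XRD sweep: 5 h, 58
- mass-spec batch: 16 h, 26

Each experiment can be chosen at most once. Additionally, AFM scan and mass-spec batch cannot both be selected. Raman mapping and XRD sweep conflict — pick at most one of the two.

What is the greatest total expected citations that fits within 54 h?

By expected citations per h: XRD sweep 11.60, AFM scan 4.08, confocal imaging 2.37, SAXS beamtime 2.36 lead.
Taking AFM scan + confocal imaging + SAXS beamtime + XRD sweep: 48 h used, 182 in expected citations.
The closest alternative, AFM scan + crystallography run + confocal imaging + XRD sweep, reaches only 162.

182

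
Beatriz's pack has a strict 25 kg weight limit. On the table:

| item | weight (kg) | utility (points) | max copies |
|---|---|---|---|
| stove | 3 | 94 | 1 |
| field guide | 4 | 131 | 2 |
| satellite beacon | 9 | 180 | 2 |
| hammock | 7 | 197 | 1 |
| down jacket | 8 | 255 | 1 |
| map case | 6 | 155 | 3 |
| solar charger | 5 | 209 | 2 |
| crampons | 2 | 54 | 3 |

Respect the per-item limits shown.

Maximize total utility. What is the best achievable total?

Taking the top-ratio items first gives stove + 2×field guide + 2×solar charger + 2×crampons for 882 (25 kg).
Dropping field guide and 2×crampons frees 8 kg; slotting in down jacket (8 kg) lifts the total to 898 at 25 kg.

898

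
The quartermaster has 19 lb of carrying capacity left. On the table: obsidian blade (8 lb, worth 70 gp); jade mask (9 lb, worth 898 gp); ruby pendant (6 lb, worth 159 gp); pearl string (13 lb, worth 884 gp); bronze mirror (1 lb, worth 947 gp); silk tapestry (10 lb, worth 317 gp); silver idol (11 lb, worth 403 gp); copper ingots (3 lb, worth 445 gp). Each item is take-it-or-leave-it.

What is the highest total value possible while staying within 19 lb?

The ratio ordering already packs tightly: jade mask + ruby pendant + bronze mirror + copper ingots, 19 lb, 2449.

2449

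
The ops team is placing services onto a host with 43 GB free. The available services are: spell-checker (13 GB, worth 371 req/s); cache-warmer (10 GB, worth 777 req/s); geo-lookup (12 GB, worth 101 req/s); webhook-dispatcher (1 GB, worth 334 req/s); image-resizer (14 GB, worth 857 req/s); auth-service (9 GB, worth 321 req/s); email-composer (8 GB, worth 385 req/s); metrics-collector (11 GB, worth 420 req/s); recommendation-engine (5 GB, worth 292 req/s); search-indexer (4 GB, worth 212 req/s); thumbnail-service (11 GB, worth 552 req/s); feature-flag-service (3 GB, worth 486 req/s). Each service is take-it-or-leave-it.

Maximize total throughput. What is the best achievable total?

3218

By throughput per GB: webhook-dispatcher 334.00, feature-flag-service 162.00, cache-warmer 77.70 lead.
A density-first pass picks cache-warmer + webhook-dispatcher + image-resizer + recommendation-engine + search-indexer + feature-flag-service — 2958 at 37 GB.
Dropping recommendation-engine frees 5 GB; slotting in thumbnail-service (11 GB) lifts the total to 3218 at 43 GB.
Runner-up cache-warmer + webhook-dispatcher + image-resizer + email-composer + recommendation-engine + feature-flag-service tops out at 3131.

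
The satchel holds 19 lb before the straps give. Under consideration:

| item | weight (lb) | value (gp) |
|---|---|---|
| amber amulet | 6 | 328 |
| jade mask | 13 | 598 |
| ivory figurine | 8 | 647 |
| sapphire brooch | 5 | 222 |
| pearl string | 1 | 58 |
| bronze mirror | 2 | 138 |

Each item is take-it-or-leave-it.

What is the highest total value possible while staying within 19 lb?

1197

Taking the top-ratio items first gives amber amulet + ivory figurine + pearl string + bronze mirror for 1171 (17 lb).
The 3 lb tied up in pearl string and bronze mirror is better spent on sapphire brooch — total rises to 1197 (19 lb).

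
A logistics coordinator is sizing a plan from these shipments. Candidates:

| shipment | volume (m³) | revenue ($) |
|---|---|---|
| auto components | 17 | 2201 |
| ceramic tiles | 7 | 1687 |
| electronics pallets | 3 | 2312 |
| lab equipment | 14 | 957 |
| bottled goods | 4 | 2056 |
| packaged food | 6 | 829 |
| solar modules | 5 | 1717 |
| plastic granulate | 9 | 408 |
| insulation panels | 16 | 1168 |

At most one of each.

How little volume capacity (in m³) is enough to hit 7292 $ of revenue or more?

Need the lightest bundle worth ≥ 7292.
ceramic tiles + electronics pallets + bottled goods + solar modules reaches 7772 using 19 m³.
No combination under 19 m³ hits 7292.

19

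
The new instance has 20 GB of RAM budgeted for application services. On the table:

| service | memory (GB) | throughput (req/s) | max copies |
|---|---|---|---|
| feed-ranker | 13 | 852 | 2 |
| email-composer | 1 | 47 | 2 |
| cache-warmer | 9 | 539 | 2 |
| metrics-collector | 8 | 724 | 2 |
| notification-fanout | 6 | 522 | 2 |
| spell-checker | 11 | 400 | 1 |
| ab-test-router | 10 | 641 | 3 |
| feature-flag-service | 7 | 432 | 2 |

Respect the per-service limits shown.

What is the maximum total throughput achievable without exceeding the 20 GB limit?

1768

Ranking by ratio (throughput/GB): metrics-collector 90.50, notification-fanout 87.00, feed-ranker 65.54, ab-test-router 64.10.
Greedy by ratio would take 2×email-composer + 2×metrics-collector: 18 GB used, total 1542.
The 10 GB tied up in 2×email-composer and metrics-collector is better spent on 2×notification-fanout — total rises to 1768 (20 GB).
That's the maximum — no swap from here does better than 1768.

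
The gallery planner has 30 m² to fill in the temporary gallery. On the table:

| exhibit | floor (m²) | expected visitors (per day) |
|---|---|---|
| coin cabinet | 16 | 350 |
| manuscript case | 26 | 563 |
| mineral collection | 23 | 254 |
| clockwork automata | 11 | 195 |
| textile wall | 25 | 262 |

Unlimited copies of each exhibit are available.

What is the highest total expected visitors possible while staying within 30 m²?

563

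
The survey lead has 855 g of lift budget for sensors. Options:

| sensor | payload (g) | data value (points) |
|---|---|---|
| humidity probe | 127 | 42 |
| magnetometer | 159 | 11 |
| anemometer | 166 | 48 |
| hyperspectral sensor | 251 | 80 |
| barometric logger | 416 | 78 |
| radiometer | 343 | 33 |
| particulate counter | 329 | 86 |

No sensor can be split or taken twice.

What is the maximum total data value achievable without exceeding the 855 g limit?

By data value per g: humidity probe 0.33, hyperspectral sensor 0.32, anemometer 0.29 lead.
A density-first pass picks humidity probe + magnetometer + anemometer + hyperspectral sensor — 181 at 703 g.
Dropping humidity probe and magnetometer frees 286 g; slotting in particulate counter (329 g) lifts the total to 214 at 746 g.
The closest alternative, humidity probe + hyperspectral sensor + particulate counter, reaches only 208.

214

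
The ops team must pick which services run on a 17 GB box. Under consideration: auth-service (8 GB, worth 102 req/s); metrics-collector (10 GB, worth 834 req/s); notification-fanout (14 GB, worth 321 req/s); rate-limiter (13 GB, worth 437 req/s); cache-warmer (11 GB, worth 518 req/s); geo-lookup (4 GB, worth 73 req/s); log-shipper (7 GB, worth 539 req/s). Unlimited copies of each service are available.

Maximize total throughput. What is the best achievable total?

Ranking by ratio (throughput/GB): metrics-collector 83.40, log-shipper 77.00, cache-warmer 47.09, rate-limiter 33.62.
Metrics-collector + log-shipper uses 17 of the 17 GB and totals 1373.
Every other selection either busts 17 GB or fails to beat 1373.

1373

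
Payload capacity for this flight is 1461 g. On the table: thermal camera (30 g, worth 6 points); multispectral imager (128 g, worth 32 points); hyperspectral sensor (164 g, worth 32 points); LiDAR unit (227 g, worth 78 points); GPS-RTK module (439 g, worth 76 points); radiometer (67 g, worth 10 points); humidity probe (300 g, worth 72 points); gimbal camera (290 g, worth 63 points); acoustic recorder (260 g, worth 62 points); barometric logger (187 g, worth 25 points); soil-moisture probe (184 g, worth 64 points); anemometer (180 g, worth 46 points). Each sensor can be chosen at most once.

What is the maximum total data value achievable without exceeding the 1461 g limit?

Ranking by ratio (data value/g): soil-moisture probe 0.35, LiDAR unit 0.34, anemometer 0.26.
A density-first pass picks thermal camera + multispectral imager + LiDAR unit + radiometer + humidity probe + acoustic recorder + soil-moisture probe + anemometer — 370 at 1376 g.
The 97 g tied up in thermal camera and radiometer is better spent on hyperspectral sensor — total rises to 386 (1443 g).
An exhaustive check of the 4096 subsets confirms 386.

386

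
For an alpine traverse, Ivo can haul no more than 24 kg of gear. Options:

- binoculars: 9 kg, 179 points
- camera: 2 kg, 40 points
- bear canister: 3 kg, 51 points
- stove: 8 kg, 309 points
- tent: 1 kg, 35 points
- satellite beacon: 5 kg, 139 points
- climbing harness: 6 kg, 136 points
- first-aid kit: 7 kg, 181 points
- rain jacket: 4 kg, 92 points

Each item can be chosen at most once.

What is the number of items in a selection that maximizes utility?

Best achievable utility is 721.
stove + satellite beacon + first-aid kit + rain jacket hits 721 at 24 kg.
All optima have 4 items.

4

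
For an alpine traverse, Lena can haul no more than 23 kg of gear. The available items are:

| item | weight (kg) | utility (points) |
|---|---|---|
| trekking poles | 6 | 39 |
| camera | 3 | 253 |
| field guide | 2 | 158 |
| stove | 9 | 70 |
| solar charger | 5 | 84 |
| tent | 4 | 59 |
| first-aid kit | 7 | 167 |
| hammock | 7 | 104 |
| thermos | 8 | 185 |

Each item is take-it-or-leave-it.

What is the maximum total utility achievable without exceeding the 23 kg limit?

Ranking by ratio (utility/kg): camera 84.33, field guide 79.00, first-aid kit 23.86, thermos 23.12.
Camera + field guide + first-aid kit + thermos uses 20 of the 23 kg and totals 763.
An exhaustive check of the 512 subsets confirms 763.

763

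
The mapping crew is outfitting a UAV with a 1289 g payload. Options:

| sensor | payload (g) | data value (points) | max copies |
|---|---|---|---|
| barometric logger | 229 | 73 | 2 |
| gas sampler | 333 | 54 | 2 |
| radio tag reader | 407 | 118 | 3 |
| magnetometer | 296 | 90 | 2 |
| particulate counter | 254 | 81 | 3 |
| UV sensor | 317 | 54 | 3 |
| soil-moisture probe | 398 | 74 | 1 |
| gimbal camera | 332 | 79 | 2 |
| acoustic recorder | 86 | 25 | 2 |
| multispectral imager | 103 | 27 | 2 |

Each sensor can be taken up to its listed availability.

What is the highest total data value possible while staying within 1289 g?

Density check — particulate counter 0.32, barometric logger 0.32, magnetometer 0.30, acoustic recorder 0.29 are the best per g.
Taking the top-ratio sensors first gives 2×barometric logger + 3×particulate counter for 389 (1220 g).
Dropping barometric logger frees 229 g; slotting in magnetometer (296 g) lifts the total to 406 at 1287 g.
That's the maximum — no swap from here does better than 406.

406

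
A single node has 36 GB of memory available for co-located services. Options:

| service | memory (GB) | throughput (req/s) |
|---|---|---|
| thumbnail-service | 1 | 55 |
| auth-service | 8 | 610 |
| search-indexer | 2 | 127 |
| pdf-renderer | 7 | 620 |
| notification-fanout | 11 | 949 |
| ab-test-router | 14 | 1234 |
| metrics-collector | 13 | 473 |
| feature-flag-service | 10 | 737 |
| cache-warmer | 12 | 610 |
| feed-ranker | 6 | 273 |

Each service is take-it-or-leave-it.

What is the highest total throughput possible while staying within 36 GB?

Best packing: thumbnail-service + search-indexer + pdf-renderer + notification-fanout + ab-test-router — 35 GB, 2985 total.
The closest alternative, thumbnail-service + auth-service + search-indexer + notification-fanout + ab-test-router, reaches only 2975.

2985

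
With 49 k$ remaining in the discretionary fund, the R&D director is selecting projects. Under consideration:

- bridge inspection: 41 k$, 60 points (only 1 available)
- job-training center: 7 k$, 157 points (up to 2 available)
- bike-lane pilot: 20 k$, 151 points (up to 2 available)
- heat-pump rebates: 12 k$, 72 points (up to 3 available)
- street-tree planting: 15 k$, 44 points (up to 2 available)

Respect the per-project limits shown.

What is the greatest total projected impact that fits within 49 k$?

537

Taking 2×job-training center + bike-lane pilot + heat-pump rebates: 46 k$ used, 537 in projected impact.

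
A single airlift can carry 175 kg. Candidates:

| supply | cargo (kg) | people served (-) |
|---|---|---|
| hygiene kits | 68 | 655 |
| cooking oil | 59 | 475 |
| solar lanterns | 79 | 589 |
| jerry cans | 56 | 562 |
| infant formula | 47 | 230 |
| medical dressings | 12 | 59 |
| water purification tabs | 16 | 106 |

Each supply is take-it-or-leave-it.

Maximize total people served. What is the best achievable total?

Density check — jerry cans 10.04, hygiene kits 9.63, cooking oil 8.05 are the best per kg.
The ratio heuristic lands on hygiene kits + jerry cans + medical dressings + water purification tabs (1382) but leaves 23 kg idle.
Dropping medical dressings and water purification tabs frees 28 kg; slotting in infant formula (47 kg) lifts the total to 1447 at 171 kg.

1447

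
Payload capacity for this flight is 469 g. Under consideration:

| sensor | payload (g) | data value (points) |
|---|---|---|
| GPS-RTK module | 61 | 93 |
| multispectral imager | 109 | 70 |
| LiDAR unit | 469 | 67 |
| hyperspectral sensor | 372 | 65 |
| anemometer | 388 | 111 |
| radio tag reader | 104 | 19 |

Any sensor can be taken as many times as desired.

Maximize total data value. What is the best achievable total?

651

Ranking by ratio (data value/g): GPS-RTK module 1.52, multispectral imager 0.64, anemometer 0.29, radio tag reader 0.18.
7×GPS-RTK module uses 427 of the 469 g and totals 651.
The spare 42 g is too small for any remaining sensor, and no exchange beats 651.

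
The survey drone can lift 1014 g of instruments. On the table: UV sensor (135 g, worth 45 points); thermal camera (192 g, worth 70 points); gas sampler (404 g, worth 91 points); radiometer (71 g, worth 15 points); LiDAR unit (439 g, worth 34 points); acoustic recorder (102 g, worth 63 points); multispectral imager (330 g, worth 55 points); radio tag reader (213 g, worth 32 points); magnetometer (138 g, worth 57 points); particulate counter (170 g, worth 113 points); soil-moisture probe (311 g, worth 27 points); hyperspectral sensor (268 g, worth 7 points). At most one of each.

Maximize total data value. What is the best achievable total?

394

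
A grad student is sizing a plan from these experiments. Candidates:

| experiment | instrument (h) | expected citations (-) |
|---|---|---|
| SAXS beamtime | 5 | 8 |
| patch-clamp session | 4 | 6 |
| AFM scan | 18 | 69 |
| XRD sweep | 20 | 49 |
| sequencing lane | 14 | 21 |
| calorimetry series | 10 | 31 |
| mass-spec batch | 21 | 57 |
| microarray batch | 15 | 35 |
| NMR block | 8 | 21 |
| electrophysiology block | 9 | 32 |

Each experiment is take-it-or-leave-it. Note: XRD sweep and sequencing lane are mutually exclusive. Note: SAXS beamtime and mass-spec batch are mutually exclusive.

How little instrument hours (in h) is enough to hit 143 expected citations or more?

45

Look for the lowest-instrument combination reaching 143.
AFM scan + calorimetry series + NMR block + electrophysiology block: 153 expected citations at 45 h.
No combination under 45 h hits 143.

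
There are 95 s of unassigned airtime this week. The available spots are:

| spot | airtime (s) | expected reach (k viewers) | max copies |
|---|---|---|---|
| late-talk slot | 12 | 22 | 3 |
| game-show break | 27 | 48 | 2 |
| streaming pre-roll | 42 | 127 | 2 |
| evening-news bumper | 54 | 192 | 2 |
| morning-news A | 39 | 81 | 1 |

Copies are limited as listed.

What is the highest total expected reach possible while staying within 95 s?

The ratio ordering already packs tightly: evening-news bumper + morning-news A, 93 s, 273.

273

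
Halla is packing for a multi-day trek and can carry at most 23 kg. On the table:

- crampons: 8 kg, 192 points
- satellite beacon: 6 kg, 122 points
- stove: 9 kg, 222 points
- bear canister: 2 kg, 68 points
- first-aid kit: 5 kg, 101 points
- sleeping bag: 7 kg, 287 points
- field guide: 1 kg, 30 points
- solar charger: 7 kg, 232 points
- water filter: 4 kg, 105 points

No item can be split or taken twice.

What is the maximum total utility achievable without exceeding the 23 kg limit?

741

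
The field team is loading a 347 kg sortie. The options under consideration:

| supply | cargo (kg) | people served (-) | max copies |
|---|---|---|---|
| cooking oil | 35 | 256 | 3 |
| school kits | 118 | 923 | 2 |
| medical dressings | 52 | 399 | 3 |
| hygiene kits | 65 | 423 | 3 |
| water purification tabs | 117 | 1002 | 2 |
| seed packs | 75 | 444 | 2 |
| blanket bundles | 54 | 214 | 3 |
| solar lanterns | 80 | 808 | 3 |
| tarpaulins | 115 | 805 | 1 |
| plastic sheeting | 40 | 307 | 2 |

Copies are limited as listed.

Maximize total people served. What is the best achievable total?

3222

Taking the top-ratio supplies first gives 3×solar lanterns + 2×plastic sheeting for 3038 (320 kg).
Dropping 2×plastic sheeting frees 80 kg; slotting in 2×medical dressings (104 kg) lifts the total to 3222 at 344 kg.
The spare 3 kg is too small for any remaining supply, and no exchange beats 3222.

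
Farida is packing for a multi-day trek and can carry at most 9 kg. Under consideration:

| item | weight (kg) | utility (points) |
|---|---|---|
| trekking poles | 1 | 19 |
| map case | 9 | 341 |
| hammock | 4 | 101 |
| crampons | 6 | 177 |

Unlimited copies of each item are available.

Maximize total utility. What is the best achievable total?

Taking map case: 9 kg used, 341 in utility.
That's the maximum — no swap from here does better than 341.

341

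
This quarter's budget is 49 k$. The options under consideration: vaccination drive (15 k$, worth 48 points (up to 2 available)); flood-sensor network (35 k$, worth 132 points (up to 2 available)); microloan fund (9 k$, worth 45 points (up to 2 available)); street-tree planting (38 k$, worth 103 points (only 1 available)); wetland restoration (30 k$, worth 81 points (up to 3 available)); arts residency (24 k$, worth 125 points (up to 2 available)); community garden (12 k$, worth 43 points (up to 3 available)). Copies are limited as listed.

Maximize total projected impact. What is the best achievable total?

250

2×arts residency uses 48 of the 49 k$ and totals 250.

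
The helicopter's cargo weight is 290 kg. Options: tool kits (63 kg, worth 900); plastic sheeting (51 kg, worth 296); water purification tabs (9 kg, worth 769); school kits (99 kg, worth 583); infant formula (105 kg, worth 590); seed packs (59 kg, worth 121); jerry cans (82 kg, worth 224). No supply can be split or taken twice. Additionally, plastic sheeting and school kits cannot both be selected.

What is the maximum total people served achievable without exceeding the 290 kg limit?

2842

Tool kits + water purification tabs + school kits + infant formula uses 276 of the 290 kg and totals 2842.
An exhaustive check of the 128 subsets confirms 2842.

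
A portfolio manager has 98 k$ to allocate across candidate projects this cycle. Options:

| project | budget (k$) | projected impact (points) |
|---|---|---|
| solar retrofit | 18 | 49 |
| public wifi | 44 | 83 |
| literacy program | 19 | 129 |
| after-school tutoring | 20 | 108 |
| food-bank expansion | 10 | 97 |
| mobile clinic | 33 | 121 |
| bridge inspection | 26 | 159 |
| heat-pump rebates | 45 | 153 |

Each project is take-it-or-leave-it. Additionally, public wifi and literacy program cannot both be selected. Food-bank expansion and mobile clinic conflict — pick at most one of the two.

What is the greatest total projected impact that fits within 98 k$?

542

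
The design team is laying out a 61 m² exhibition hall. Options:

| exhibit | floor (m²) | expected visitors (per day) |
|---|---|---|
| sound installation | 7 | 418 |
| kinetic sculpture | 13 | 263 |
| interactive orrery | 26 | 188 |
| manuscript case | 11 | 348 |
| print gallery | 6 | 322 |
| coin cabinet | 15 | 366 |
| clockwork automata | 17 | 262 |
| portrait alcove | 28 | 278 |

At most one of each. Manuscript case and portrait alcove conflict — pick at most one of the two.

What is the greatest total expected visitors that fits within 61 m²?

By expected visitors per m²: sound installation 59.71, print gallery 53.67, manuscript case 31.64, coin cabinet 24.40 lead.
Best packing: sound installation + kinetic sculpture + manuscript case + print gallery + coin cabinet — 52 m², 1717 total.
The closest alternative, sound installation + manuscript case + print gallery + coin cabinet + clockwork automata, reaches only 1716.

1717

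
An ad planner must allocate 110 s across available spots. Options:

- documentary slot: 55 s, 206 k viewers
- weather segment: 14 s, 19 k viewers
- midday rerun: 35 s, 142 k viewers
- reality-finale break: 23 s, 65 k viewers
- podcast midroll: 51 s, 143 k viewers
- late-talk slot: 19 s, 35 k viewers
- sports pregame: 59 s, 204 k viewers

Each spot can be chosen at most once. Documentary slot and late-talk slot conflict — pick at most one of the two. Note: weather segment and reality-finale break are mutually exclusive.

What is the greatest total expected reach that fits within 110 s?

Ranking by ratio (expected reach/s): midday rerun 4.06, documentary slot 3.75, sports pregame 3.46, reality-finale break 2.83.
Documentary slot + weather segment + midday rerun uses 104 of the 110 s and totals 367.
The spare 6 s is too small for any remaining spot, and no feasible exchange beats 367.

367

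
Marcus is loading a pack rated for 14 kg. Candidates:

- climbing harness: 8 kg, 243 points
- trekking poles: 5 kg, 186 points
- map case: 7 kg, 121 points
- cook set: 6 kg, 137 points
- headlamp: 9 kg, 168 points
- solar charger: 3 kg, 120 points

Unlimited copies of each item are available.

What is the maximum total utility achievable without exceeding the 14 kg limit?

546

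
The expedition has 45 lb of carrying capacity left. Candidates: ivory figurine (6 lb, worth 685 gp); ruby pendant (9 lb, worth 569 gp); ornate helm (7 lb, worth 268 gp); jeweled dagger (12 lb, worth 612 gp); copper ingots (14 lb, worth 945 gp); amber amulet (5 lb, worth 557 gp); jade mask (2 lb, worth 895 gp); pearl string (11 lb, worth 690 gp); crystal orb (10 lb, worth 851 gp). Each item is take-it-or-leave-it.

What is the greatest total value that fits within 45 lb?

4247

The ratio heuristic lands on ivory figurine + ornate helm + copper ingots + amber amulet + jade mask + crystal orb (4201) but leaves 1 lb idle.
Replace ornate helm and copper ingots with ruby pendant + pearl string: the trade gains 46 net, giving 4247 at 43 lb.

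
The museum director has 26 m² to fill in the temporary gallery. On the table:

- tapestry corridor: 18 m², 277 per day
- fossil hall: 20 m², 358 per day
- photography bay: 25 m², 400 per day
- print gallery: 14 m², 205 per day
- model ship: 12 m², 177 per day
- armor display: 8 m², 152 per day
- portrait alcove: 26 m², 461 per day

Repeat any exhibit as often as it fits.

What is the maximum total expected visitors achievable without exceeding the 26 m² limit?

461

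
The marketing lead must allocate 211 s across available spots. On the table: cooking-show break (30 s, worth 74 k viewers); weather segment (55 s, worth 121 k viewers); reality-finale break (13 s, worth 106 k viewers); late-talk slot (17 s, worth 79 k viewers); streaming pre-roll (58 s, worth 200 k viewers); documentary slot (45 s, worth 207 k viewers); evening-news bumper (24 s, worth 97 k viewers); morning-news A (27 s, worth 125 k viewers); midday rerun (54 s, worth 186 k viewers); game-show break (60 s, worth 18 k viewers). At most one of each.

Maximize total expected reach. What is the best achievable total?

875

Density check — reality-finale break 8.15, late-talk slot 4.65, morning-news A 4.63, documentary slot 4.60 are the best per s.
Filling by ratio: reality-finale break + late-talk slot + streaming pre-roll + documentary slot + evening-news bumper + morning-news A for 814, with 27 s left unused.
The 27 s tied up in morning-news A is better spent on midday rerun — total rises to 875 (211 s).
No other feasible combination exceeds 875.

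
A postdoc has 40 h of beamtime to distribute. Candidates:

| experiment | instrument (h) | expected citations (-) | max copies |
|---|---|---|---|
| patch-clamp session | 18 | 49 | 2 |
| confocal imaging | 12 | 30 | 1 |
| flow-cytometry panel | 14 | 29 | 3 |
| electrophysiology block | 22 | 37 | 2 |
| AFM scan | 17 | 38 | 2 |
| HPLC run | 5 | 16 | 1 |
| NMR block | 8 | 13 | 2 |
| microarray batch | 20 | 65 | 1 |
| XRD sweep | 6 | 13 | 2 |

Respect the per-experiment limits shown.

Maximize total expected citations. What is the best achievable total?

114

The ratio heuristic lands on confocal imaging + HPLC run + microarray batch (111) but leaves 3 h idle.
Replace confocal imaging and HPLC run with patch-clamp session: the trade gains 3 net, giving 114 at 38 h.
Every other selection either busts 40 h or exceeds an availability limit or fails to beat 114.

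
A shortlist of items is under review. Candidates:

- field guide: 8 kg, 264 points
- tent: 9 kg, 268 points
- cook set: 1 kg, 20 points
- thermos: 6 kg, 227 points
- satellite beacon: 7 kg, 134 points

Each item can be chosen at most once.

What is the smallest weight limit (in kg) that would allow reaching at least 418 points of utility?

Need the lightest bundle worth ≥ 418.
field guide + thermos: 491 utility at 14 kg.
No combination under 14 kg hits 418.

14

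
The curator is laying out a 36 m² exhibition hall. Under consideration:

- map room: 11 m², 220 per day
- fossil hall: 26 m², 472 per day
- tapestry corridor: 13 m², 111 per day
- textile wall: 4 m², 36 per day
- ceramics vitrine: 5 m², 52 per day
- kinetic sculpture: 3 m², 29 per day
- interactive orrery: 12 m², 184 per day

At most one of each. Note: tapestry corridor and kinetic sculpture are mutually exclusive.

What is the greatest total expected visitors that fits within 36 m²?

560

Density check — map room 20.00, fossil hall 18.15, interactive orrery 15.33, ceramics vitrine 10.40 are the best per m².
A density-first pass picks map room + textile wall + ceramics vitrine + kinetic sculpture + interactive orrery — 521 at 35 m².
Dropping map room and kinetic sculpture and interactive orrery frees 26 m²; slotting in fossil hall (26 m²) lifts the total to 560 at 35 m².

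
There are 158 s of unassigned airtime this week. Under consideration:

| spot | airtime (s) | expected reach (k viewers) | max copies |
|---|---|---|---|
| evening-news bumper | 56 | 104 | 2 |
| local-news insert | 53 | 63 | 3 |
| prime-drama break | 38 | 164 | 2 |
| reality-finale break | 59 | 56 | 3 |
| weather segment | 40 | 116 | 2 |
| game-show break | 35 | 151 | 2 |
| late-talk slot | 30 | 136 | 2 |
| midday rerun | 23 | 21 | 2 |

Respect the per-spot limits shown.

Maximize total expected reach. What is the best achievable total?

The ratio heuristic lands on 2×prime-drama break + 2×late-talk slot (600) but leaves 22 s idle.
Replace 2×late-talk slot with 2×game-show break: the trade gains 30 net, giving 630 at 146 s.
The spare 12 s is too small for any remaining spot, and no exchange beats 630.

630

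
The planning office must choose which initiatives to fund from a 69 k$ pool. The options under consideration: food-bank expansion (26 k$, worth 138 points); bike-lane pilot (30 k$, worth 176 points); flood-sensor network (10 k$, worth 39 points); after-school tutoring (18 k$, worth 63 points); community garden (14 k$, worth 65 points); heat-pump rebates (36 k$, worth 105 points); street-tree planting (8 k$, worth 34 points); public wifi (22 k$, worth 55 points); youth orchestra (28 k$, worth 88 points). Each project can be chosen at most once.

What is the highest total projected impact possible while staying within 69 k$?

353

Greedy by ratio would take food-bank expansion + bike-lane pilot + street-tree planting: 64 k$ used, total 348.
The 8 k$ tied up in street-tree planting is better spent on flood-sensor network — total rises to 353 (66 k$).
The spare 3 k$ is too small for any remaining project, and no exchange beats 353.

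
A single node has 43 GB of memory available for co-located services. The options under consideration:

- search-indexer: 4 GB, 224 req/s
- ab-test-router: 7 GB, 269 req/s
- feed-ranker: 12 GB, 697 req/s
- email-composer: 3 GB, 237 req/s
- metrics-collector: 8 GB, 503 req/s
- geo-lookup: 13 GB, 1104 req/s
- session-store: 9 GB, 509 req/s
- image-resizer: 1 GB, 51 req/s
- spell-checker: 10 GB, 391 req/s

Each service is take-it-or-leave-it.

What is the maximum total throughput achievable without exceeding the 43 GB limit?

Taking the top-ratio services first gives search-indexer + feed-ranker + email-composer + metrics-collector + geo-lookup + image-resizer for 2816 (41 GB).
Dropping search-indexer and email-composer frees 7 GB; slotting in session-store (9 GB) lifts the total to 2864 at 43 GB.
Next best is search-indexer + feed-ranker + email-composer + geo-lookup + session-store + image-resizer at 2822 (42 GB) — short by 42.

2864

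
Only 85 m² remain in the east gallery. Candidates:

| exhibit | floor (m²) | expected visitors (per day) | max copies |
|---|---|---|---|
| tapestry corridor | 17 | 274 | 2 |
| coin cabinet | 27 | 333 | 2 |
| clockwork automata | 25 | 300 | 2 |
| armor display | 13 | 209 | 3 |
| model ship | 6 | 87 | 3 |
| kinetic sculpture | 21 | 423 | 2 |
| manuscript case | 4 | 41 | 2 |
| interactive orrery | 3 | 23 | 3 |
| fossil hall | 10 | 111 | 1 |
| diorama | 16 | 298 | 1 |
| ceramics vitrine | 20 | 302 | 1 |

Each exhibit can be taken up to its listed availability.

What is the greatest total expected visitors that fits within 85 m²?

1562

Taking the top-ratio exhibits first gives tapestry corridor + model ship + 2×kinetic sculpture + manuscript case + diorama for 1546 (85 m²).
Replace tapestry corridor and model ship and manuscript case with 2×armor display: the trade gains 16 net, giving 1562 at 84 m².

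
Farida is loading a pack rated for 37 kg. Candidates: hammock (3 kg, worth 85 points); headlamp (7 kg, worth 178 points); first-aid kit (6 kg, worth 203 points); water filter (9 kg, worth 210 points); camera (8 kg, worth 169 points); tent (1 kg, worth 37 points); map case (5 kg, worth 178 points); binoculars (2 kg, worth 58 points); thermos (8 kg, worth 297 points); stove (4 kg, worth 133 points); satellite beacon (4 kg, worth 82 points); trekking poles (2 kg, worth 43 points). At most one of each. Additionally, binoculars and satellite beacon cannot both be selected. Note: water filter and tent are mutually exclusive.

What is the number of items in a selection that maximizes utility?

8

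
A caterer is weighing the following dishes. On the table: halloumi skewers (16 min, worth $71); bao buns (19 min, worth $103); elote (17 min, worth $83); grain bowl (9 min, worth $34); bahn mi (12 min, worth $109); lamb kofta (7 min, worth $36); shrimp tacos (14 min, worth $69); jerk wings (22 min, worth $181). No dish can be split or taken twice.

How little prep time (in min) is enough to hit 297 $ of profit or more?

Minimise min subject to total profit ≥ 297.
bahn mi + lamb kofta + jerk wings: 326 profit at 41 min.
Any bundle with less than 41 min falls short of 297.

41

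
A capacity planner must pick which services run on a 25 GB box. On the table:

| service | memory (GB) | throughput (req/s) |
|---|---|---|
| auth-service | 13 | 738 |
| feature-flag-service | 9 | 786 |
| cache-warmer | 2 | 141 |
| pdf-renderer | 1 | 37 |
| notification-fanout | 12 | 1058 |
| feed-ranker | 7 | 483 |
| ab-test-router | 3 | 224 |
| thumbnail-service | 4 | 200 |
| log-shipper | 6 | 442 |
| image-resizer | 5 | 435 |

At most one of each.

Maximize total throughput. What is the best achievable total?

2105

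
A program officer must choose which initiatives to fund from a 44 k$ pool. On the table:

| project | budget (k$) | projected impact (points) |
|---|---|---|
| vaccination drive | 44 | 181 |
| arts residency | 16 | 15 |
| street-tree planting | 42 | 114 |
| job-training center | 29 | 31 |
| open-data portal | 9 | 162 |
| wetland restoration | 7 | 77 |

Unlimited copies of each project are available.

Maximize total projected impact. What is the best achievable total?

Taking 4×open-data portal + wetland restoration: 43 k$ used, 725 in projected impact.
Nothing else within 44 k$ beats 725.

725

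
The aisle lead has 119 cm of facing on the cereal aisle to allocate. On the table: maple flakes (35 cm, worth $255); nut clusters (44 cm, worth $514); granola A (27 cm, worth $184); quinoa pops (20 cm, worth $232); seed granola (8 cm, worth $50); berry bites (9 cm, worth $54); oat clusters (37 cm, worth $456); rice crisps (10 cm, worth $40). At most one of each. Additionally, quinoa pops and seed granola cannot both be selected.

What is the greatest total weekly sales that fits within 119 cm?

1256

Best packing: nut clusters + quinoa pops + berry bites + oat clusters — 110 cm, 1256 total.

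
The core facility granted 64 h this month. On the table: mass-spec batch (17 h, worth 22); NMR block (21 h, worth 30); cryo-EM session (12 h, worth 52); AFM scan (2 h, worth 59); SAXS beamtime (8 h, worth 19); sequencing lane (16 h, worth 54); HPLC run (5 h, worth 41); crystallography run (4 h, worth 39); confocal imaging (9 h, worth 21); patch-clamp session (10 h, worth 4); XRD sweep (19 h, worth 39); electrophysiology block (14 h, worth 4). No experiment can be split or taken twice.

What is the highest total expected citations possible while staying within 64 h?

286

Filling by ratio: cryo-EM session + AFM scan + SAXS beamtime + sequencing lane + HPLC run + crystallography run + confocal imaging for 285, with 8 h left unused.
The 9 h tied up in confocal imaging is better spent on mass-spec batch — total rises to 286 (64 h).
Every other selection either busts 64 h or fails to beat 286.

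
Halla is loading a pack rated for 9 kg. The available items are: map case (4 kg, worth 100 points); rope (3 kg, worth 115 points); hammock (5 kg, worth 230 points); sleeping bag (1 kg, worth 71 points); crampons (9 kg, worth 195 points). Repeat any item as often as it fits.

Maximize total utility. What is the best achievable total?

639

Best packing: 9×sleeping bag — 9 kg, 639 total.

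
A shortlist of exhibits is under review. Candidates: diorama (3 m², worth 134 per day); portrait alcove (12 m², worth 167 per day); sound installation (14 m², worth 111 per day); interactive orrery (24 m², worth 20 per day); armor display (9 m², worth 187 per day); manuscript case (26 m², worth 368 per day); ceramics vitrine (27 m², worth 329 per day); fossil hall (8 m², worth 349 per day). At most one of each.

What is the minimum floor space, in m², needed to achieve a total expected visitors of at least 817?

32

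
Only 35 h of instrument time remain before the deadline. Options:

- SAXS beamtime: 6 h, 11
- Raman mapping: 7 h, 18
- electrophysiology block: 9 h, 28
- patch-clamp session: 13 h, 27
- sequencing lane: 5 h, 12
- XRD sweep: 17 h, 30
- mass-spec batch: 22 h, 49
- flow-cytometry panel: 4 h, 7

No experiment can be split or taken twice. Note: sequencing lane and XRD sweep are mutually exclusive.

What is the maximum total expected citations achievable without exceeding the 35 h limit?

85

Density check — electrophysiology block 3.11, Raman mapping 2.57, sequencing lane 2.40, mass-spec batch 2.23 are the best per h.
The ratio ordering already packs tightly: Raman mapping + electrophysiology block + patch-clamp session + sequencing lane, 34 h, 85.
An exhaustive check of the 256 subsets confirms 85.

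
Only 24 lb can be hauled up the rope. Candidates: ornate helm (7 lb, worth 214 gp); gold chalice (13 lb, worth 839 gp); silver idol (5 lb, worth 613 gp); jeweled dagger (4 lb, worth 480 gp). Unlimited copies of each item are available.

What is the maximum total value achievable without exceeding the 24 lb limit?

2932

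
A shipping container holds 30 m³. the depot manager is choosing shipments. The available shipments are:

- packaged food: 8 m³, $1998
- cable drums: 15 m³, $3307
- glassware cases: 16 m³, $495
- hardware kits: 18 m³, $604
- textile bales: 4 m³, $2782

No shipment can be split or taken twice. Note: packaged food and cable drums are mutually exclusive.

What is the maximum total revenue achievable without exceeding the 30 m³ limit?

By revenue per m³: textile bales 695.50, packaged food 249.75, cable drums 220.47 lead.
Best packing: cable drums + textile bales — 19 m³, 6089 total.
The closest alternative, packaged food + hardware kits + textile bales, reaches only 5384.

6089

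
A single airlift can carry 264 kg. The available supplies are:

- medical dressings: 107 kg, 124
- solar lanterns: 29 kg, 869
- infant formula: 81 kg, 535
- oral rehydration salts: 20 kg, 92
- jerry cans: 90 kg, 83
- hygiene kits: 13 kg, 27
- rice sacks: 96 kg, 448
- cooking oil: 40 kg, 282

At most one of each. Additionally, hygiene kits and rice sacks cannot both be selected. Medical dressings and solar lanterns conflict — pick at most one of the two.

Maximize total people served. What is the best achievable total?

Best packing: solar lanterns + infant formula + rice sacks + cooking oil — 246 kg, 2134 total.
Nothing else feasible within 264 kg beats 2134.

2134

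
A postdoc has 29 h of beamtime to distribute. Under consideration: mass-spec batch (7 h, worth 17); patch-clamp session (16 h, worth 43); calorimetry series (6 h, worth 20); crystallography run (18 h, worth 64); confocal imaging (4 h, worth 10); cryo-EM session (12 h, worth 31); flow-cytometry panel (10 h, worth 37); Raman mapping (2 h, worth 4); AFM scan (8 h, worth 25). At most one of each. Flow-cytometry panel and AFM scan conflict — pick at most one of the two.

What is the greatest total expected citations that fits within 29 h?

Best packing: crystallography run + flow-cytometry panel — 28 h, 101 total.

101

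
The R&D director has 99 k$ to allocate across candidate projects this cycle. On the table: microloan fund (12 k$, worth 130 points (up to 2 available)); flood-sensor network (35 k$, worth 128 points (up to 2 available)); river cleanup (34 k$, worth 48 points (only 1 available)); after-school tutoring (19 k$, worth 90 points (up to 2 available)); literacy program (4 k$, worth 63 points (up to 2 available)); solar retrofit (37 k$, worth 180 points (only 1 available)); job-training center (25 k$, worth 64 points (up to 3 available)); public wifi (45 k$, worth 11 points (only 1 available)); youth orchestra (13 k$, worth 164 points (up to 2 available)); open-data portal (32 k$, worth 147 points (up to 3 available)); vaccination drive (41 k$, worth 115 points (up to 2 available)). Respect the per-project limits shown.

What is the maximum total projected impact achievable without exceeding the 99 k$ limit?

2×microloan fund + 2×literacy program + solar retrofit + 2×youth orchestra uses 95 of the 99 k$ and totals 894.
Nothing else within 99 k$ beats 894.

894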